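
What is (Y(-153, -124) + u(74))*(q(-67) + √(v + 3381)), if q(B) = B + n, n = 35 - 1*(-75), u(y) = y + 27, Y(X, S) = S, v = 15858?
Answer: -989 - 253*√159 ≈ -4179.2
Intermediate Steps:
u(y) = 27 + y
n = 110 (n = 35 + 75 = 110)
q(B) = 110 + B (q(B) = B + 110 = 110 + B)
(Y(-153, -124) + u(74))*(q(-67) + √(v + 3381)) = (-124 + (27 + 74))*((110 - 67) + √(15858 + 3381)) = (-124 + 101)*(43 + √19239) = -23*(43 + 11*√159) = -989 - 253*√159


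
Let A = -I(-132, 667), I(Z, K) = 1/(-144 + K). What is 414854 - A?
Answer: 216968643/523 ≈ 4.1485e+5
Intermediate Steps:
A = -1/523 (A = -1/(-144 + 667) = -1/523 ≈ -0.0019120)
414854 - A = 414854 - 1*(-1/523) = 414854 + 1/523 = 216968643/523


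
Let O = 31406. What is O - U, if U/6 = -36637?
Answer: 251228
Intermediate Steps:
U = -219822 (U = 6*(-36637) = -219822)
O - U = 31406 - 1*(-219822) = 31406 + 219822 = 251228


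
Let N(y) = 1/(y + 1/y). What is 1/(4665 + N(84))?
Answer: 7057/32920989 ≈ 0.00021436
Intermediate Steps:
1/(4665 + N(84)) = 1/(4665 + 84/(1 + 84²)) = 1/(4665 + 84/(1 + 7056)) = 1/(4665 + 84/7057) = 1/(32920989/7057) = 7057/32920989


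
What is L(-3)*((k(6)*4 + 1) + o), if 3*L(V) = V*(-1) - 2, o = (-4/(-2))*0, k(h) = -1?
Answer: -1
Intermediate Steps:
o = 0 (o = -½*(-4)*0 = 2*0 = 0)
L(V) = -⅔ - V/3 (L(V) = (V*(-1) - 2)/3 = (-V - 2)/3 = (-2 - V)/3 = -⅔ - V/3)
L(-3)*((k(6)*4 + 1) + o) = (-⅔ - ⅓*(-3))*((-1*4 + 1) + 0) = (-⅔ + 1)*((-4 + 1) + 0) = (-3 + 0)/3 = (⅓)*(-3) = -1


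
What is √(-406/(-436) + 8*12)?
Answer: √4606558/218 ≈ 9.8454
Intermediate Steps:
√(-406/(-436) + 8*12) = √(-406*(-1/436) + 96) = √(203/218 + 96) = √(21131/218) = √4606558/218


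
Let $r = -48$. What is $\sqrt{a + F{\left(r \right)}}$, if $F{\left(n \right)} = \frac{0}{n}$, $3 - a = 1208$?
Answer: $i \sqrt{1205} \approx 34.713 i$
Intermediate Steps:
$a = -1205$ ($a = 3 - 1208 = -1205$)
$F{\left(n \right)} = 0$
$\sqrt{a + F{\left(r \right)}} = \sqrt{-1205 + 0} = \sqrt{-1205} = i \sqrt{1205}$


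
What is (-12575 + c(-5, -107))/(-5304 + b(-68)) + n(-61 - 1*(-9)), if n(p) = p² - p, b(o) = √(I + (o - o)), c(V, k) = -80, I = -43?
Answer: 77600179124/28132459 + 12655*I*√43/28132459 ≈ 2758.4 + 0.0029498*I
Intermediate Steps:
b(o) = I*√43 (b(o) = √(-43 + (o - o)) = √(-43 + 0) = √(-43) = I*√43)
(-12575 + c(-5, -107))/(-5304 + b(-68)) + n(-61 - 1*(-9)) = (-12575 - 80)/(-5304 + I*√43) + (-61 - 1*(-9))*(-1 + (-61 - 1*(-9))) = -12655/(-5304 + I*√43) + (-61 + 9)*(-1 + (-61 + 9)) = -12655/(-5304 + I*√43) - 52*(-1 - 52) = -12655/(-5304 + I*√43) - 52*(-53) = -12655/(-5304 + I*√43) + 2756 = 2756 - 12655/(-5304 + I*√43)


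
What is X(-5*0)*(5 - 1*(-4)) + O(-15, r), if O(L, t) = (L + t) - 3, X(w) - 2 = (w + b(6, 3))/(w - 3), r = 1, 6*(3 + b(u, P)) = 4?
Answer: 8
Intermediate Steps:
b(u, P) = -7/3 (b(u, P) = -3 + (1/6)*4 = -3 + 2/3 = -7/3)
X(w) = 2 + (-7/3 + w)/(-3 + w) (X(w) = 2 + (w - 7/3)/(w - 3) = 2 + (-7/3 + w)/(-3 + w))
O(L, t) = -3 + L + t
X(-5*0)*(5 - 1*(-4)) + O(-15, r) = ((-25 + 9*(-5*0))/(3*(-3 - 5*0)))*(5 - 1*(-4)) + (-3 - 15 + 1) = ((-25 + 9*0)/(3*(-3 + 0)))*(5 + 4) - 17 = ((1/3)*(-25 + 0)/(-3))*9 - 17 = ((1/3)*(-1/3)*(-25))*9 - 17 = (25/9)*9 - 17 = 25 - 17 = 8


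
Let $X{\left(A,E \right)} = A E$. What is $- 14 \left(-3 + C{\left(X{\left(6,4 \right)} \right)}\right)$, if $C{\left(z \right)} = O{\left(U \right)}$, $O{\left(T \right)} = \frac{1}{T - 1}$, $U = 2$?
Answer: $28$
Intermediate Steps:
$O{\left(T \right)} = \frac{1}{-1 + T}$
$C{\left(z \right)} = 1$ ($C{\left(z \right)} = \frac{1}{-1 + 2} = 1^{-1} = 1$)
$- 14 \left(-3 + C{\left(X{\left(6,4 \right)} \right)}\right) = - 14 \left(-3 + 1\right) = \left(-14\right) \left(-2\right) = 28$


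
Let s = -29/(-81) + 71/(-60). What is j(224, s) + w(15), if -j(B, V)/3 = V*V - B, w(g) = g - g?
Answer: 586078031/874800 ≈ 669.96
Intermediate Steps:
w(g) = 0
s = -1337/1620 (s = -29*(-1/81) + 71*(-1/60) = 29/81 - 71/60 = -1337/1620 ≈ -0.82531)
j(B, V) = -3*V² + 3*B (j(B, V) = -3*(V*V - B) = -3*(V² - B) = -3*V² + 3*B)
j(224, s) + w(15) = (-3*(-1337/1620)² + 3*224) + 0 = (-3*1787569/2624400 + 672) + 0 = (-1787569/874800 + 672) + 0 = 586078031/874800 + 0 = 586078031/874800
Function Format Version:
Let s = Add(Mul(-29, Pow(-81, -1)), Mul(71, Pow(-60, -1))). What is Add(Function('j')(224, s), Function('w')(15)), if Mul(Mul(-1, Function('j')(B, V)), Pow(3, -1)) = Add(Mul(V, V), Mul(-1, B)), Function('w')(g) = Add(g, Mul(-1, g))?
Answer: Rational(586078031, 874800) ≈ 669.96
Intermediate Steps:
Function('w')(g) = 0
s = Rational(-1337, 1620) (s = Add(Mul(-29, Rational(-1, 81)), Mul(71, Rational(-1, 60))) = Add(Rational(29, 81), Rational(-71, 60)) = Rational(-1337, 1620) ≈ -0.82531)
Function('j')(B, V) = Add(Mul(-3, Pow(V, 2)), Mul(3, B)) (Function('j')(B, V) = Mul(-3, Add(Mul(V, V), Mul(-1, B))) = Mul(-3, Add(Pow(V, 2), Mul(-1, B))) = Add(Mul(-3, Pow(V, 2)), Mul(3, B)))
Add(Function('j')(224, s), Function('w')(15)) = Add(Add(Mul(-3, Pow(Rational(-1337, 1620), 2)), Mul(3, 224)), 0) = Add(Add(Mul(-3, Rational(1787569, 2624400)), 672), 0) = Add(Add(Rational(-1787569, 874800), 672), 0) = Add(Rational(586078031, 874800), 0) = Rational(586078031, 874800)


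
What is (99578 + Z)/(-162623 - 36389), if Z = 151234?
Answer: -62703/49753 ≈ -1.2603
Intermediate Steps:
(99578 + Z)/(-162623 - 36389) = (99578 + 151234)/(-162623 - 36389) = 250812/(-199012) = 250812*(-1/199012) = -62703/49753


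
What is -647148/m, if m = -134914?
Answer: 323574/67457 ≈ 4.7967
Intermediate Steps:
-647148/m = -647148/(-134914) = -647148*(-1/134914) = 323574/67457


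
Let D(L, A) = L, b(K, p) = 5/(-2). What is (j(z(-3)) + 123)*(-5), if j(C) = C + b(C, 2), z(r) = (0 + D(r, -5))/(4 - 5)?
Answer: -1235/2 ≈ -617.50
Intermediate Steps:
b(K, p) = -5/2 (b(K, p) = 5*(-½) = -5/2)
z(r) = -r (z(r) = (0 + r)/(4 - 5) = r/(-1) = r*(-1) = -r)
j(C) = -5/2 + C (j(C) = C - 5/2 = -5/2 + C)
(j(z(-3)) + 123)*(-5) = ((-5/2 - 1*(-3)) + 123)*(-5) = ((-5/2 + 3) + 123)*(-5) = (½ + 123)*(-5) = (247/2)*(-5) = -1235/2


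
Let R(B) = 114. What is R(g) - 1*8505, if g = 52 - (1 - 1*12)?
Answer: -8391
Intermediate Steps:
g = 63 (g = 52 - (1 - 12) = 52 - 1*(-11) = 52 + 11 = 63)
R(g) - 1*8505 = 114 - 1*8505 = 114 - 8505 = -8391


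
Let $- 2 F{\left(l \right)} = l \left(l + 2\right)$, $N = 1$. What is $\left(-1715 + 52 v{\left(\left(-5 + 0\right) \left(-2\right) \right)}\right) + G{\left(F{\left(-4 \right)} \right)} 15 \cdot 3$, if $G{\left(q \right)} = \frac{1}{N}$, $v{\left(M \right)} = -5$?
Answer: $-1930$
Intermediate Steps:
$F{\left(l \right)} = - \frac{l \left(2 + l\right)}{2}$ ($F{\left(l \right)} = - \frac{l \left(l + 2\right)}{2} = - \frac{l \left(2 + l\right)}{2}$)
$G{\left(q \right)} = 1$ ($G{\left(q \right)} = 1^{-1} = 1$)
$\left(-1715 + 52 v{\left(\left(-5 + 0\right) \left(-2\right) \right)}\right) + G{\left(F{\left(-4 \right)} \right)} 15 \cdot 3 = \left(-1715 + 52 \left(-5\right)\right) + 1 \cdot 15 \cdot 3 = \left(-1715 - 260\right) + 15 \cdot 3 = -1975 + 45 = -1930$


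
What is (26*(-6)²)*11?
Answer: 10296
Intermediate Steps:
(26*(-6)²)*11 = (26*36)*11 = 936*11 = 10296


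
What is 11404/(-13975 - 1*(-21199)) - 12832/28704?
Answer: 611047/539994 ≈ 1.1316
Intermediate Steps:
11404/(-13975 - 1*(-21199)) - 12832/28704 = 11404/(-13975 + 21199) - 12832*1/28704 = 11404/7224 - 401/897 = 11404*(1/7224) - 401/897 = 2851/1806 - 401/897 = 611047/539994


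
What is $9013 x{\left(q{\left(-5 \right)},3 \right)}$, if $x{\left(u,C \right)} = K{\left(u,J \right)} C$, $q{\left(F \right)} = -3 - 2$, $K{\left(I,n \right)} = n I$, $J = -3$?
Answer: $405585$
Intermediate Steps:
$K{\left(I,n \right)} = I n$
$q{\left(F \right)} = -5$
$x{\left(u,C \right)} = - 3 C u$ ($x{\left(u,C \right)} = u \left(-3\right) C = - 3 u C = - 3 C u$)
$9013 x{\left(q{\left(-5 \right)},3 \right)} = 9013 \left(\left(-3\right) 3 \left(-5\right)\right) = 9013 \cdot 45 = 405585$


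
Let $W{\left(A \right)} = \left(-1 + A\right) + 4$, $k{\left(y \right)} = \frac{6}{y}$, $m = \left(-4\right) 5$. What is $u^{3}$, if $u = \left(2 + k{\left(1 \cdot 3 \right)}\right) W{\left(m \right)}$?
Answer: $-314432$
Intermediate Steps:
$m = -20$
$W{\left(A \right)} = 3 + A$
$u = -68$ ($u = \left(2 + \frac{6}{1 \cdot 3}\right) \left(3 - 20\right) = \left(2 + \frac{6}{3}\right) \left(-17\right) = \left(2 + 6 \cdot \frac{1}{3}\right) \left(-17\right) = \left(2 + 2\right) \left(-17\right) = 4 \left(-17\right) = -68$)
$u^{3} = \left(-68\right)^{3} = -314432$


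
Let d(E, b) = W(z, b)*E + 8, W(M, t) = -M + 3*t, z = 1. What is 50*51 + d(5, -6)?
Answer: 2463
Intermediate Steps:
d(E, b) = 8 + E*(-1 + 3*b) (d(E, b) = (-1*1 + 3*b)*E + 8 = (-1 + 3*b)*E + 8 = E*(-1 + 3*b) + 8 = 8 + E*(-1 + 3*b))
50*51 + d(5, -6) = 50*51 + (8 + 5*(-1 + 3*(-6))) = 2550 + (8 + 5*(-1 - 18)) = 2550 + (8 + 5*(-19)) = 2550 + (8 - 95) = 2550 - 87 = 2463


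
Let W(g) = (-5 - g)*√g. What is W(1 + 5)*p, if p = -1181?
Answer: 12991*√6 ≈ 31821.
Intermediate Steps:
W(g) = √g*(-5 - g)
W(1 + 5)*p = (√(1 + 5)*(-5 - (1 + 5)))*(-1181) = (√6*(-5 - 1*6))*(-1181) = (√6*(-5 - 6))*(-1181) = (√6*(-11))*(-1181) = -11*√6*(-1181) = 12991*√6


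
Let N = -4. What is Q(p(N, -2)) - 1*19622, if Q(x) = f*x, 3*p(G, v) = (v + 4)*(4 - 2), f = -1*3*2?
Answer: -19630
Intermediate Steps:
f = -6 (f = -3*2 = -6)
p(G, v) = 8/3 + 2*v/3 (p(G, v) = ((v + 4)*(4 - 2))/3 = ((4 + v)*2)/3 = (8 + 2*v)/3 = 8/3 + 2*v/3)
Q(x) = -6*x
Q(p(N, -2)) - 1*19622 = -6*(8/3 + (2/3)*(-2)) - 1*19622 = -6*(8/3 - 4/3) - 19622 = -6*4/3 - 19622 = -8 - 19622 = -19630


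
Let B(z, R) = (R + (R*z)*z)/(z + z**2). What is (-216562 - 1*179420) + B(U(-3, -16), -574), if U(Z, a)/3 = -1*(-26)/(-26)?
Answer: -1190816/3 ≈ -3.9694e+5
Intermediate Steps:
U(Z, a) = -3 (U(Z, a) = 3*(-1*(-26)/(-26)) = 3*(26*(-1/26)) = 3*(-1) = -3)
B(z, R) = (R + R*z**2)/(z + z**2)
(-216562 - 1*179420) + B(U(-3, -16), -574) = (-216562 - 1*179420) - 574*(1 + (-3)**2)/(-3*(1 - 3)) = (-216562 - 179420) - 574*(-1/3)*(1 + 9)/(-2) = -395982 - 574*(-1/3)*(-1/2)*10 = -395982 - 2870/3 = -1190816/3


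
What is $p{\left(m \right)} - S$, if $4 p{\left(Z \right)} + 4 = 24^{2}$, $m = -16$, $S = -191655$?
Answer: $191798$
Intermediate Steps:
$p{\left(Z \right)} = 143$ ($p{\left(Z \right)} = -1 + \frac{24^{2}}{4} = -1 + \frac{1}{4} \cdot 576 = -1 + 144 = 143$)
$p{\left(m \right)} - S = 143 - -191655 = 143 + 191655 = 191798$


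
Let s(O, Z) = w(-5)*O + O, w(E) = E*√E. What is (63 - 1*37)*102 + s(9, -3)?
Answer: 2661 - 45*I*√5 ≈ 2661.0 - 100.62*I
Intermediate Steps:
w(E) = E^(3/2)
s(O, Z) = O - 5*I*O*√5 (s(O, Z) = (-5)^(3/2)*O + O = (-5*I*√5)*O + O = -5*I*O*√5 + O = O - 5*I*O*√5)
(63 - 1*37)*102 + s(9, -3) = (63 - 1*37)*102 + 9*(1 - 5*I*√5) = (63 - 37)*102 + (9 - 45*I*√5) = 26*102 + (9 - 45*I*√5) = 2652 + (9 - 45*I*√5) = 2661 - 45*I*√5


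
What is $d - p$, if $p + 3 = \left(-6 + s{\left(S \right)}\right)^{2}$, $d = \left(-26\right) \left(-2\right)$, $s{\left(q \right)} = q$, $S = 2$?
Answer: $39$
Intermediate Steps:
$d = 52$
$p = 13$ ($p = -3 + \left(-6 + 2\right)^{2} = -3 + \left(-4\right)^{2} = -3 + 16 = 13$)
$d - p = 52 - 13 = 39$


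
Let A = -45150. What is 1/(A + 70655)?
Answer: 1/25505 ≈ 3.9208e-5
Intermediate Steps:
1/(A + 70655) = 1/(-45150 + 70655) = 1/25505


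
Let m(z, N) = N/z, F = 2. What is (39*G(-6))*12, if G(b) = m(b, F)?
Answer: -156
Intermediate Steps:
G(b) = 2/b
(39*G(-6))*12 = (39*(2/(-6)))*12 = (39*(2*(-⅙)))*12 = (39*(-⅓))*12 = -13*12 = -156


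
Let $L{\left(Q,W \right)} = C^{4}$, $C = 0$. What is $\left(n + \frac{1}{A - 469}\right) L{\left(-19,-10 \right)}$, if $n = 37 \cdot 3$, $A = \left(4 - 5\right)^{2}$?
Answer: $0$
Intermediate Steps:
$L{\left(Q,W \right)} = 0$ ($L{\left(Q,W \right)} = 0^{4} = 0$)
$A = 1$ ($A = \left(-1\right)^{2} = 1$)
$n = 111$
$\left(n + \frac{1}{A - 469}\right) L{\left(-19,-10 \right)} = \left(111 + \frac{1}{1 - 469}\right) 0 = \left(111 + \frac{1}{-468}\right) 0 = \left(111 - \frac{1}{468}\right) 0 = \frac{51947}{468} \cdot 0 = 0$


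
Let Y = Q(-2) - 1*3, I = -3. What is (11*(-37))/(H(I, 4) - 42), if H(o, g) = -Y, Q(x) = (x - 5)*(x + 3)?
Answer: 407/32 ≈ 12.719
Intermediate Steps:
Q(x) = (-5 + x)*(3 + x)
Y = -10 (Y = (-15 + (-2)² - 2*(-2)) - 1*3 = (-15 + 4 + 4) - 3 = -7 - 3 = -10)
H(o, g) = 10 (H(o, g) = -1*(-10) = 10)
(11*(-37))/(H(I, 4) - 42) = (11*(-37))/(10 - 42) = -407/(-32) = -407*(-1/32) = 407/32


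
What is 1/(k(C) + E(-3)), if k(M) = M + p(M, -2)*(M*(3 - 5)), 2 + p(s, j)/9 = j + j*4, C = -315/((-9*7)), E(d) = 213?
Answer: 1/1298 ≈ 0.00077042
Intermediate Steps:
C = 5 (C = -315/(-63) = -315*(-1/63) = 5)
p(s, j) = -18 + 45*j (p(s, j) = -18 + 9*(j + j*4) = -18 + 9*(j + 4*j) = -18 + 9*(5*j) = -18 + 45*j)
k(M) = 217*M (k(M) = M + (-18 + 45*(-2))*(M*(3 - 5)) = M + (-18 - 90)*(M*(-2)) = M - (-216)*M = M + 216*M = 217*M)
1/(k(C) + E(-3)) = 1/(217*5 + 213) = 1/(1085 + 213) = 1/1298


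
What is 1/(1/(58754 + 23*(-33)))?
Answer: 57995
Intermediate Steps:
1/(1/(58754 + 23*(-33))) = 1/(1/(58754 - 759)) = 1/(1/57995) = 57995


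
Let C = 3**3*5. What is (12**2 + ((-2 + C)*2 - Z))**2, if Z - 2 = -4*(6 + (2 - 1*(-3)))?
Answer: 204304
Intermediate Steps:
Z = -42 (Z = 2 - 4*(6 + (2 - 1*(-3))) = 2 - 4*(6 + (2 + 3)) = 2 - 4*(6 + 5) = 2 - 4*11 = 2 - 44 = -42)
C = 135 (C = 27*5 = 135)
(12**2 + ((-2 + C)*2 - Z))**2 = (12**2 + ((-2 + 135)*2 - 1*(-42)))**2 = (144 + (133*2 + 42))**2 = (144 + (266 + 42))**2 = (144 + 308)**2 = 452**2 = 204304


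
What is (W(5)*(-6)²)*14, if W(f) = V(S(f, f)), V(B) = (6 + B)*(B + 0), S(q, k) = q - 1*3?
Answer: 8064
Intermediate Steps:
S(q, k) = -3 + q (S(q, k) = q - 3 = -3 + q)
V(B) = B*(6 + B) (V(B) = (6 + B)*B = B*(6 + B))
W(f) = (-3 + f)*(3 + f) (W(f) = (-3 + f)*(6 + (-3 + f)) = (-3 + f)*(3 + f))
(W(5)*(-6)²)*14 = ((-9 + 5²)*(-6)²)*14 = ((-9 + 25)*36)*14 = (16*36)*14 = 576*14 = 8064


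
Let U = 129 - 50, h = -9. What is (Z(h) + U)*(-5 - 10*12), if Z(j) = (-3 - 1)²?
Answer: -11875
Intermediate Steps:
Z(j) = 16 (Z(j) = (-4)² = 16)
U = 79
(Z(h) + U)*(-5 - 10*12) = (16 + 79)*(-5 - 10*12) = 95*(-5 - 120) = 95*(-125) = -11875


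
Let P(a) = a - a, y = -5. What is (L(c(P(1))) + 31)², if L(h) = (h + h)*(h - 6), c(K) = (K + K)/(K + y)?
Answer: 961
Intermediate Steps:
P(a) = 0
c(K) = 2*K/(-5 + K) (c(K) = (K + K)/(K - 5) = (2*K)/(-5 + K) = 2*K/(-5 + K))
L(h) = 2*h*(-6 + h) (L(h) = (2*h)*(-6 + h) = 2*h*(-6 + h))
(L(c(P(1))) + 31)² = (2*(2*0/(-5 + 0))*(-6 + 2*0/(-5 + 0)) + 31)² = (2*(2*0/(-5))*(-6 + 2*0/(-5)) + 31)² = (2*(2*0*(-⅕))*(-6 + 2*0*(-⅕)) + 31)² = (2*0*(-6 + 0) + 31)² = (2*0*(-6) + 31)² = (0 + 31)² = 31² = 961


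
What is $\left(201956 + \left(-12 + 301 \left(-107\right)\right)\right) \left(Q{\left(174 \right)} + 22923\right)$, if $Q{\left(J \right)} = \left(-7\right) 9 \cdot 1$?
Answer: $3880187820$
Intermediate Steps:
$Q{\left(J \right)} = -63$ ($Q{\left(J \right)} = \left(-63\right) 1 = -63$)
$\left(201956 + \left(-12 + 301 \left(-107\right)\right)\right) \left(Q{\left(174 \right)} + 22923\right) = \left(201956 + \left(-12 + 301 \left(-107\right)\right)\right) \left(-63 + 22923\right) = \left(201956 - 32219\right) 22860 = 169737 \cdot 22860 = 3880187820$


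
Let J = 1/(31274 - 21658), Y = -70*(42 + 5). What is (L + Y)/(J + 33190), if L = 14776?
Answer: 110449376/319155041 ≈ 0.34607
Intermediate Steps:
Y = -3290 (Y = -70*47 = -3290)
J = 1/9616 ≈ 0.00010399
(L + Y)/(J + 33190) = (14776 - 3290)/(1/9616 + 33190) = 11486/(319155041/9616) = 11486*(9616/319155041) = 110449376/319155041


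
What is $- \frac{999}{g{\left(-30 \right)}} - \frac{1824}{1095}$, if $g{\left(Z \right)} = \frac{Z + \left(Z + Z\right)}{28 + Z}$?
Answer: $- \frac{8711}{365} \approx -23.866$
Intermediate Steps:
$g{\left(Z \right)} = \frac{3 Z}{28 + Z}$ ($g{\left(Z \right)} = \frac{Z + 2 Z}{28 + Z} = \frac{3 Z}{28 + Z}$)
$- \frac{999}{g{\left(-30 \right)}} - \frac{1824}{1095} = - \frac{999}{3 \left(-30\right) \frac{1}{28 - 30}} - \frac{1824}{1095} = - \frac{999}{3 \left(-30\right) \frac{1}{-2}} - \frac{608}{365} = - \frac{999}{3 \left(-30\right) \left(- \frac{1}{2}\right)} - \frac{608}{365} = - \frac{999}{45} - \frac{608}{365} = \left(-999\right) \frac{1}{45} - \frac{608}{365} = - \frac{111}{5} - \frac{608}{365} = - \frac{8711}{365}$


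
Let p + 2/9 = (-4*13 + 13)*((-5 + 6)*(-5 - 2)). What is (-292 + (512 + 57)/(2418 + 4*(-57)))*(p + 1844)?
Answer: -12171893461/19710 ≈ -6.1755e+5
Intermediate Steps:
p = 2455/9 (p = -2/9 + (-4*13 + 13)*((-5 + 6)*(-5 - 2)) = -2/9 + (-52 + 13)*(1*(-7)) = -2/9 - 39*(-7) = -2/9 + 273 = 2455/9 ≈ 272.78)
(-292 + (512 + 57)/(2418 + 4*(-57)))*(p + 1844) = (-292 + (512 + 57)/(2418 + 4*(-57)))*(2455/9 + 1844) = (-292 + 569/(2418 - 228))*(19051/9) = (-292 + 569/2190)*(19051/9) = -638911/2190*19051/9 = -12171893461/19710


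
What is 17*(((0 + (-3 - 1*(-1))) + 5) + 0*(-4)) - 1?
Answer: 50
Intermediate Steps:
17*(((0 + (-3 - 1*(-1))) + 5) + 0*(-4)) - 1 = 17*(((0 + (-3 + 1)) + 5) + 0) - 1 = 17*(((0 - 2) + 5) + 0) - 1 = 17*((-2 + 5) + 0) - 1 = 17*(3 + 0) - 1 = 17*3 - 1 = 51 - 1 = 50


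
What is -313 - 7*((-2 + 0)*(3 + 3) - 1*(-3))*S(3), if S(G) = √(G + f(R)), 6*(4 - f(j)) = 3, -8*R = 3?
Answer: -313 + 63*√26/2 ≈ -152.38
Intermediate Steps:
R = -3/8 (R = -⅛*3 = -3/8 ≈ -0.37500)
f(j) = 7/2 (f(j) = 4 - ⅙*3 = 4 - ½ = 7/2)
S(G) = √(7/2 + G) (S(G) = √(G + 7/2) = √(7/2 + G))
-313 - 7*((-2 + 0)*(3 + 3) - 1*(-3))*S(3) = -313 - 7*((-2 + 0)*(3 + 3) - 1*(-3))*√(14 + 4*3)/2 = -313 - 7*(-2*6 + 3)*√(14 + 12)/2 = -313 - 7*(-12 + 3)*√26/2 = -313 - 7*(-9)*√26/2 = -313 - (-63)*√26/2 = -313 + 63*√26/2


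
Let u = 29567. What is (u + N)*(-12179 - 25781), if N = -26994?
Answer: -97671080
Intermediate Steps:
(u + N)*(-12179 - 25781) = (29567 - 26994)*(-12179 - 25781) = 2573*(-37960) = -97671080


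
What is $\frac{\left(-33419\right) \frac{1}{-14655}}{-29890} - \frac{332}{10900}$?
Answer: $- \frac{291585733}{9549227310} \approx -0.030535$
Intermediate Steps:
$\frac{\left(-33419\right) \frac{1}{-14655}}{-29890} - \frac{332}{10900} = \left(-33419\right) \left(- \frac{1}{14655}\right) \left(- \frac{1}{29890}\right) - \frac{83}{2725} = \frac{33419}{14655} \left(- \frac{1}{29890}\right) - \frac{83}{2725} = - \frac{33419}{438037950} - \frac{83}{2725} = - \frac{291585733}{9549227310}$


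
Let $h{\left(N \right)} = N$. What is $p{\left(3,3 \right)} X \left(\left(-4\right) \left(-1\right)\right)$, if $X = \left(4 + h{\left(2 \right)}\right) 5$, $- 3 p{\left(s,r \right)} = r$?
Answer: $-120$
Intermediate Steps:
$p{\left(s,r \right)} = - \frac{r}{3}$
$X = 30$ ($X = \left(4 + 2\right) 5 = 6 \cdot 5 = 30$)
$p{\left(3,3 \right)} X \left(\left(-4\right) \left(-1\right)\right) = \left(- \frac{1}{3}\right) 3 \cdot 30 \left(\left(-4\right) \left(-1\right)\right) = \left(-1\right) 30 \cdot 4 = \left(-30\right) 4 = -120$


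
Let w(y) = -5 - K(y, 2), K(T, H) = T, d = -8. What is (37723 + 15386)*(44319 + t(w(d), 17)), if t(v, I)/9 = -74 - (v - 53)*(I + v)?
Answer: 2796348177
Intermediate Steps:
w(y) = -5 - y
t(v, I) = -666 - 9*(-53 + v)*(I + v) (t(v, I) = 9*(-74 - (v - 53)*(I + v)) = 9*(-74 - (-53 + v)*(I + v)) = -666 - 9*(-53 + v)*(I + v))
(37723 + 15386)*(44319 + t(w(d), 17)) = (37723 + 15386)*(44319 + (-666 - 9*(-5 - 1*(-8))**2 + 477*17 + 477*(-5 - 1*(-8)) - 9*17*(-5 - 1*(-8)))) = 53109*(44319 + (-666 - 9*(-5 + 8)**2 + 8109 + 477*(-5 + 8) - 9*17*(-5 + 8))) = 53109*(44319 + (-666 - 9*3**2 + 8109 + 477*3 - 9*17*3)) = 53109*(44319 + (-666 - 9*9 + 8109 + 1431 - 459)) = 53109*(44319 + (-666 - 81 + 8109 + 1431 - 459)) = 53109*(44319 + 8334) = 53109*52653 = 2796348177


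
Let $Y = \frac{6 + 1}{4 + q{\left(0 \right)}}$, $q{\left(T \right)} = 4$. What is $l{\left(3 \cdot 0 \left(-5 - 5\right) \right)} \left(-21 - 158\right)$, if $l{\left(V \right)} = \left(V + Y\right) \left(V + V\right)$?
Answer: $0$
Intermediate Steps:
$Y = \frac{7}{8}$ ($Y = \frac{6 + 1}{4 + 4} = \frac{7}{8} \approx 0.875$)
$l{\left(V \right)} = 2 V \left(\frac{7}{8} + V\right)$ ($l{\left(V \right)} = \left(V + \frac{7}{8}\right) \left(V + V\right) = \left(\frac{7}{8} + V\right) 2 V = 2 V \left(\frac{7}{8} + V\right)$)
$l{\left(3 \cdot 0 \left(-5 - 5\right) \right)} \left(-21 - 158\right) = \frac{3 \cdot 0 \left(-5 - 5\right) \left(7 + 8 \cdot 3 \cdot 0 \left(-5 - 5\right)\right)}{4} \left(-21 - 158\right) = \frac{0 \left(-10\right) \left(7 + 8 \cdot 0 \left(-10\right)\right)}{4} \left(-179\right) = \frac{1}{4} \cdot 0 \left(7 + 8 \cdot 0\right) \left(-179\right) = \frac{1}{4} \cdot 0 \left(7 + 0\right) \left(-179\right) = \frac{1}{4} \cdot 0 \cdot 7 \left(-179\right) = 0 \left(-179\right) = 0$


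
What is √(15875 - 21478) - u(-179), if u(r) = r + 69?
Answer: 110 + I*√5603 ≈ 110.0 + 74.853*I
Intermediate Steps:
u(r) = 69 + r
√(15875 - 21478) - u(-179) = √(15875 - 21478) - (69 - 179) = √(-5603) - 1*(-110) = I*√5603 + 110 = 110 + I*√5603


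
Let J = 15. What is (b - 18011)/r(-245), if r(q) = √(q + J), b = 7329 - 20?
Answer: 5351*I*√230/115 ≈ 705.67*I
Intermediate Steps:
b = 7309
r(q) = √(15 + q) (r(q) = √(q + 15) = √(15 + q))
(b - 18011)/r(-245) = (7309 - 18011)/(√(15 - 245)) = -10702*(-I*√230/230) = -(-5351)*I*√230/115 = 5351*I*√230/115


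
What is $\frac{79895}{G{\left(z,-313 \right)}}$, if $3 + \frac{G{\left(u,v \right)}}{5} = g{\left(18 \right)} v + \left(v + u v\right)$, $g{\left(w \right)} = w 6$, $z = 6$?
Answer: $- \frac{15979}{35998} \approx -0.44389$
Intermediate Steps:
$g{\left(w \right)} = 6 w$
$G{\left(u,v \right)} = -15 + 545 v + 5 u v$ ($G{\left(u,v \right)} = -15 + 5 \left(6 \cdot 18 v + \left(v + u v\right)\right) = -15 + 5 \left(108 v + \left(v + u v\right)\right) = -15 + 5 \left(109 v + u v\right) = -15 + \left(545 v + 5 u v\right) = -15 + 545 v + 5 u v$)
$\frac{79895}{G{\left(z,-313 \right)}} = \frac{79895}{-15 + 545 \left(-313\right) + 5 \cdot 6 \left(-313\right)} = \frac{79895}{-15 - 170585 - 9390} = \frac{79895}{-179990} = 79895 \left(- \frac{1}{179990}\right) = - \frac{15979}{35998}$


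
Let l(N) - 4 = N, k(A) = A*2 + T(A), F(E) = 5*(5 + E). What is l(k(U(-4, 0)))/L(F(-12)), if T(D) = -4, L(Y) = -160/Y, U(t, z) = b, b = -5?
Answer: -35/16 ≈ -2.1875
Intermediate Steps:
U(t, z) = -5
F(E) = 25 + 5*E
k(A) = -4 + 2*A (k(A) = A*2 - 4 = 2*A - 4 = -4 + 2*A)
l(N) = 4 + N
l(k(U(-4, 0)))/L(F(-12)) = (4 + (-4 + 2*(-5)))/((-160/(25 + 5*(-12)))) = (4 + (-4 - 10))/((-160/(25 - 60))) = (4 - 14)/((-160/(-35))) = -10/((-160*(-1/35))) = -10/32/7 = -10*7/32 = -35/16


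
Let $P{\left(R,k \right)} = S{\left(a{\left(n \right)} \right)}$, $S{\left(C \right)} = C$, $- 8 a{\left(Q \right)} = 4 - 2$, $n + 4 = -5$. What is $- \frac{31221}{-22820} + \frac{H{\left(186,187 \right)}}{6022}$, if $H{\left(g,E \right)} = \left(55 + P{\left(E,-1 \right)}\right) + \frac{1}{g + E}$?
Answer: $\frac{70594844681}{51258420920} \approx 1.3772$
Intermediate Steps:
$n = -9$ ($n = -4 - 5 = -9$)
$a{\left(Q \right)} = - \frac{1}{4}$ ($a{\left(Q \right)} = - \frac{4 - 2}{8} = \left(- \frac{1}{8}\right) 2 = - \frac{1}{4}$)
$P{\left(R,k \right)} = - \frac{1}{4}$
$H{\left(g,E \right)} = \frac{219}{4} + \frac{1}{E + g}$ ($H{\left(g,E \right)} = \left(55 - \frac{1}{4}\right) + \frac{1}{g + E} = \frac{219}{4} + \frac{1}{E + g}$)
$- \frac{31221}{-22820} + \frac{H{\left(186,187 \right)}}{6022} = - \frac{31221}{-22820} + \frac{\frac{1}{4} \frac{1}{187 + 186} \left(4 + 219 \cdot 187 + 219 \cdot 186\right)}{6022} = \left(-31221\right) \left(- \frac{1}{22820}\right) + \frac{4 + 40953 + 40734}{4 \cdot 373} \cdot \frac{1}{6022} = \frac{31221}{22820} + \frac{1}{4} \cdot \frac{1}{373} \cdot 81691 \cdot \frac{1}{6022} = \frac{31221}{22820} + \frac{81691}{1492} \cdot \frac{1}{6022} = \frac{31221}{22820} + \frac{81691}{8984824} = \frac{70594844681}{51258420920}$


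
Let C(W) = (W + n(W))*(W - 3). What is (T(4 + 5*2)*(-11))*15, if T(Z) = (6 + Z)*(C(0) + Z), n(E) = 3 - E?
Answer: -16500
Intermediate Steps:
C(W) = -9 + 3*W (C(W) = (W + (3 - W))*(W - 3) = 3*(-3 + W) = -9 + 3*W)
T(Z) = (-9 + Z)*(6 + Z) (T(Z) = (6 + Z)*((-9 + 3*0) + Z) = (6 + Z)*((-9 + 0) + Z) = (6 + Z)*(-9 + Z) = (-9 + Z)*(6 + Z))
(T(4 + 5*2)*(-11))*15 = ((-54 + (4 + 5*2)² - 3*(4 + 5*2))*(-11))*15 = ((-54 + (4 + 10)² - 3*(4 + 10))*(-11))*15 = ((-54 + 14² - 3*14)*(-11))*15 = ((-54 + 196 - 42)*(-11))*15 = (100*(-11))*15 = -1100*15 = -16500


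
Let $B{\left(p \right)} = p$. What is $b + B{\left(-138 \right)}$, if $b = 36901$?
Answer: $36763$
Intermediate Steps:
$b + B{\left(-138 \right)} = 36901 - 138 = 36763$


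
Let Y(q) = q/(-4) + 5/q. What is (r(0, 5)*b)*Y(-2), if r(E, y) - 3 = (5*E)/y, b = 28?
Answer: -168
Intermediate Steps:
r(E, y) = 3 + 5*E/y (r(E, y) = 3 + (5*E)/y = 3 + 5*E/y)
Y(q) = 5/q - q/4 (Y(q) = q*(-1/4) + 5/q = -q/4 + 5/q = 5/q - q/4)
(r(0, 5)*b)*Y(-2) = ((3 + 5*0/5)*28)*(5/(-2) - 1/4*(-2)) = ((3 + 5*0*(1/5))*28)*(5*(-1/2) + 1/2) = ((3 + 0)*28)*(-5/2 + 1/2) = (3*28)*(-2) = 84*(-2) = -168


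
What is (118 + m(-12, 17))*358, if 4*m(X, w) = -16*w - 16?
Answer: 16468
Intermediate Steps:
m(X, w) = -4 - 4*w (m(X, w) = (-16*w - 16)/4 = (-16 - 16*w)/4 = -4 - 4*w)
(118 + m(-12, 17))*358 = (118 + (-4 - 4*17))*358 = (118 + (-4 - 68))*358 = (118 - 72)*358 = 46*358 = 16468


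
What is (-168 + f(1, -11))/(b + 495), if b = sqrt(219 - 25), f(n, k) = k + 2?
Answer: -87615/244831 + 177*sqrt(194)/244831 ≈ -0.34779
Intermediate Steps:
f(n, k) = 2 + k
b = sqrt(194) ≈ 13.928
(-168 + f(1, -11))/(b + 495) = (-168 + (2 - 11))/(sqrt(194) + 495) = (-168 - 9)/(495 + sqrt(194)) = -177/(495 + sqrt(194))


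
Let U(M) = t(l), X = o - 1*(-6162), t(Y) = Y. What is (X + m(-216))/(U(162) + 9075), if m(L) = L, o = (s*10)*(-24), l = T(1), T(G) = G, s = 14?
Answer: 1293/4538 ≈ 0.28493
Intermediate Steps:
l = 1
o = -3360 (o = (14*10)*(-24) = 140*(-24) = -3360)
X = 2802 (X = -3360 - 1*(-6162) = -3360 + 6162 = 2802)
U(M) = 1
(X + m(-216))/(U(162) + 9075) = (2802 - 216)/(1 + 9075) = 2586/9076 = 2586*(1/9076) = 1293/4538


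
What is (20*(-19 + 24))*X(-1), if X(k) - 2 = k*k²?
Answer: 100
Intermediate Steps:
X(k) = 2 + k³ (X(k) = 2 + k*k² = 2 + k³)
(20*(-19 + 24))*X(-1) = (20*(-19 + 24))*(2 + (-1)³) = (20*5)*(2 - 1) = 100*1 = 100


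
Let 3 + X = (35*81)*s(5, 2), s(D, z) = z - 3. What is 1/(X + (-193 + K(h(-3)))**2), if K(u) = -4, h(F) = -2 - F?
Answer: 1/35971 ≈ 2.7800e-5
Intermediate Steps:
s(D, z) = -3 + z
X = -2838 (X = -3 + (35*81)*(-3 + 2) = -3 + 2835*(-1) = -3 - 2835 = -2838)
1/(X + (-193 + K(h(-3)))**2) = 1/(-2838 + (-193 - 4)**2) = 1/(-2838 + (-197)**2) = 1/(-2838 + 38809) = 1/35971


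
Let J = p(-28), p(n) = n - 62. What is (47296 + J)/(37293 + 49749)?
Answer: 23603/43521 ≈ 0.54234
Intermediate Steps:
p(n) = -62 + n
J = -90 (J = -62 - 28 = -90)
(47296 + J)/(37293 + 49749) = (47296 - 90)/(37293 + 49749) = 47206/87042 = 47206*(1/87042) = 23603/43521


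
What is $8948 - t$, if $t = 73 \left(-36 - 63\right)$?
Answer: $16175$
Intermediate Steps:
$t = -7227$ ($t = 73 \left(-99\right) = -7227$)
$8948 - t = 8948 - -7227 = 8948 + 7227 = 16175$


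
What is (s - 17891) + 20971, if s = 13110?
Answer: 16190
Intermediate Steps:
(s - 17891) + 20971 = (13110 - 17891) + 20971 = -4781 + 20971 = 16190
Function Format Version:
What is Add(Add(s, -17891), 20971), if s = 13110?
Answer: 16190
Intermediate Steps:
Add(Add(s, -17891), 20971) = Add(Add(13110, -17891), 20971) = Add(-4781, 20971) = 16190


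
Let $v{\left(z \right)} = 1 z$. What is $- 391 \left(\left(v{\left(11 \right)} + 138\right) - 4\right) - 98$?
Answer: $-56793$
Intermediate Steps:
$v{\left(z \right)} = z$
$- 391 \left(\left(v{\left(11 \right)} + 138\right) - 4\right) - 98 = - 391 \left(\left(11 + 138\right) - 4\right) - 98 = - 391 \left(149 - 4\right) - 98 = \left(-391\right) 145 - 98 = -56695 - 98 = -56793$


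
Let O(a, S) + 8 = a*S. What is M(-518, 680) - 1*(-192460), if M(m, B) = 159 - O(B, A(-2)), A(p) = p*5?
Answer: 199427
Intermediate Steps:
A(p) = 5*p
O(a, S) = -8 + S*a (O(a, S) = -8 + a*S = -8 + S*a)
M(m, B) = 167 + 10*B (M(m, B) = 159 - (-8 + (5*(-2))*B) = 159 - (-8 - 10*B) = 159 + (8 + 10*B) = 167 + 10*B)
M(-518, 680) - 1*(-192460) = (167 + 10*680) - 1*(-192460) = (167 + 6800) + 192460 = 6967 + 192460 = 199427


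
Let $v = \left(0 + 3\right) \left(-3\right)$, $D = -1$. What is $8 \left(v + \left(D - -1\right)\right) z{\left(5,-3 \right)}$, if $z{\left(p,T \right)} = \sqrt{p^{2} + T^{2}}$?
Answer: $- 72 \sqrt{34} \approx -419.83$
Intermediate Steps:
$v = -9$ ($v = 3 \left(-3\right) = -9$)
$z{\left(p,T \right)} = \sqrt{T^{2} + p^{2}}$
$8 \left(v + \left(D - -1\right)\right) z{\left(5,-3 \right)} = 8 \left(-9 - 0\right) \sqrt{\left(-3\right)^{2} + 5^{2}} = 8 \left(-9 + \left(-1 + 1\right)\right) \sqrt{9 + 25} = 8 \left(-9 + 0\right) \sqrt{34} = 8 \left(-9\right) \sqrt{34} = - 72 \sqrt{34}$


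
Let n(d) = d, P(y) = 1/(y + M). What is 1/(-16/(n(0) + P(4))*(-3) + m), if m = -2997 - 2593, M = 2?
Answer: -1/5302 ≈ -0.00018861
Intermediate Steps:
P(y) = 1/(2 + y) (P(y) = 1/(y + 2) = 1/(2 + y))
m = -5590
1/(-16/(n(0) + P(4))*(-3) + m) = 1/(-16/(0 + 1/(2 + 4))*(-3) - 5590) = 1/(-16/(0 + 1/6)*(-3) - 5590) = 1/(-16/(0 + ⅙)*(-3) - 5590) = 1/(-16/⅙*(-3) - 5590) = 1/(-16*6*(-3) - 5590) = 1/(-96*(-3) - 5590) = 1/(288 - 5590) = 1/(-5302) = -1/5302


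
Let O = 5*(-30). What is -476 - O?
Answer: -326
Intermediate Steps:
O = -150
-476 - O = -476 - 1*(-150) = -476 + 150 = -326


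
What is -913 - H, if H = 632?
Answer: -1545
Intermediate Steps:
-913 - H = -913 - 1*632 = -913 - 632 = -1545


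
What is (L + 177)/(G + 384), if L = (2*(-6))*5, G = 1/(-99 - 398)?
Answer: 58149/190847 ≈ 0.30469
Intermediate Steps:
G = -1/497 (G = 1/(-497) = -1/497 ≈ -0.0020121)
L = -60 (L = -12*5 = -60)
(L + 177)/(G + 384) = (-60 + 177)/(-1/497 + 384) = 117/(190847/497) = 117*(497/190847) = 58149/190847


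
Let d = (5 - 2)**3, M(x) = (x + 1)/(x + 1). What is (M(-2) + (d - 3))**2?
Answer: 625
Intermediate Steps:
M(x) = 1 (M(x) = (1 + x)/(1 + x) = 1)
d = 27 (d = 3**3 = 27)
(M(-2) + (d - 3))**2 = (1 + (27 - 3))**2 = (1 + 24)**2 = 25**2 = 625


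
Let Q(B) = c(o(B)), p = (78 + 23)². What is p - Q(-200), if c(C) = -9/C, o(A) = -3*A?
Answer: 2040203/200 ≈ 10201.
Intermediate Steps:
p = 10201 (p = 101² = 10201)
Q(B) = 3/B (Q(B) = -9*(-1/(3*B)) = -(-3)/B = 3/B)
p - Q(-200) = 10201 - 3/(-200) = 10201 - 3*(-1)/200 = 10201 - 1*(-3/200) = 10201 + 3/200 = 2040203/200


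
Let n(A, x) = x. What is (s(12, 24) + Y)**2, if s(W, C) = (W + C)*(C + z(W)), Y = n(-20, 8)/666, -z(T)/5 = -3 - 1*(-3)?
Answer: 82780496656/110889 ≈ 7.4652e+5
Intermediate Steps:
z(T) = 0 (z(T) = -5*(-3 - 1*(-3)) = -5*(-3 + 3) = -5*0 = 0)
Y = 4/333 (Y = 8/666 = 8*(1/666) = 4/333 ≈ 0.012012)
s(W, C) = C*(C + W) (s(W, C) = (W + C)*(C + 0) = (C + W)*C = C*(C + W))
(s(12, 24) + Y)**2 = (24*(24 + 12) + 4/333)**2 = (24*36 + 4/333)**2 = (864 + 4/333)**2 = (287716/333)**2 = 82780496656/110889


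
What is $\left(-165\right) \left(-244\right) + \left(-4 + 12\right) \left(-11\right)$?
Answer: $40172$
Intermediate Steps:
$\left(-165\right) \left(-244\right) + \left(-4 + 12\right) \left(-11\right) = 40260 + 8 \left(-11\right) = 40260 - 88 = 40172$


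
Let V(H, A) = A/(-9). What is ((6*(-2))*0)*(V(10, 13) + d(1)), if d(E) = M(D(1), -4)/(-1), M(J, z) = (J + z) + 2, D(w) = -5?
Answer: 0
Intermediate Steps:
M(J, z) = 2 + J + z
d(E) = 7 (d(E) = (2 - 5 - 4)/(-1) = -7*(-1) = 7)
V(H, A) = -A/9 (V(H, A) = A*(-⅑) = -A/9)
((6*(-2))*0)*(V(10, 13) + d(1)) = ((6*(-2))*0)*(-⅑*13 + 7) = (-12*0)*(-13/9 + 7) = 0*(50/9) = 0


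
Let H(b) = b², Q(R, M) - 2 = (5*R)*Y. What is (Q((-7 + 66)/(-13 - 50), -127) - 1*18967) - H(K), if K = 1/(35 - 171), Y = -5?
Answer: -22071646783/1165248 ≈ -18942.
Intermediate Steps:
K = -1/136 (K = 1/(-136) = -1/136 ≈ -0.0073529)
Q(R, M) = 2 - 25*R (Q(R, M) = 2 + (5*R)*(-5) = 2 - 25*R)
(Q((-7 + 66)/(-13 - 50), -127) - 1*18967) - H(K) = ((2 - 25*(-7 + 66)/(-13 - 50)) - 1*18967) - (-1/136)² = ((2 - 1475/(-63)) - 18967) - 1*1/18496 = ((2 - 1475*(-1)/63) - 18967) - 1/18496 = ((2 - 25*(-59/63)) - 18967) - 1/18496 = ((2 + 1475/63) - 18967) - 1/18496 = (1601/63 - 18967) - 1/18496 = -1193320/63 - 1/18496 = -22071646783/1165248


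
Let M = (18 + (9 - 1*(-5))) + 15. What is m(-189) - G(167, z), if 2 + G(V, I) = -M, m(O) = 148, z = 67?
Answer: 197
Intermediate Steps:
M = 47 (M = (18 + (9 + 5)) + 15 = (18 + 14) + 15 = 32 + 15 = 47)
G(V, I) = -49 (G(V, I) = -2 - 1*47 = -2 - 47 = -49)
m(-189) - G(167, z) = 148 - 1*(-49) = 148 + 49 = 197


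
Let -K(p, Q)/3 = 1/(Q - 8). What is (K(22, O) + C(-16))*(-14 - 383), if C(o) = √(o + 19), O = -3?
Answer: -1191/11 - 397*√3 ≈ -795.90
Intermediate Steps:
C(o) = √(19 + o)
K(p, Q) = -3/(-8 + Q) (K(p, Q) = -3/(Q - 8) = -3/(-8 + Q))
(K(22, O) + C(-16))*(-14 - 383) = (-3/(-8 - 3) + √(19 - 16))*(-14 - 383) = (-3/(-11) + √3)*(-397) = (-3*(-1/11) + √3)*(-397) = (3/11 + √3)*(-397) = -1191/11 - 397*√3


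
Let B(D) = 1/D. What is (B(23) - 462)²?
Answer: 112890625/529 ≈ 2.1340e+5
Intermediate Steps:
(B(23) - 462)² = (1/23 - 462)² = (-10625/23)² = 112890625/529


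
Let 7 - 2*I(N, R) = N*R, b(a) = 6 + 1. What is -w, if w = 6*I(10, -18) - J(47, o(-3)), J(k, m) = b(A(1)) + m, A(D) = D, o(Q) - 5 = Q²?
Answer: -540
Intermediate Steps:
o(Q) = 5 + Q²
b(a) = 7
I(N, R) = 7/2 - N*R/2
J(k, m) = 7 + m
w = 540 (w = 6*(7/2 - ½*10*(-18)) - (7 + (5 + (-3)²)) = 6*(7/2 + 90) - (7 + (5 + 9)) = 6*(187/2) - (7 + 14) = 561 - 1*21 = 561 - 21 = 540)
-w = -1*540 = -540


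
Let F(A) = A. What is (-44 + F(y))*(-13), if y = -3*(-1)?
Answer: 533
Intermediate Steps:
y = 3
(-44 + F(y))*(-13) = (-44 + 3)*(-13) = -41*(-13) = 533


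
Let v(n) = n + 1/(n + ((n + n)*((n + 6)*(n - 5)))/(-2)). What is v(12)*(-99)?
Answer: -593967/500 ≈ -1187.9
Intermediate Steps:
v(n) = n + 1/(n - n*(-5 + n)*(6 + n)) (v(n) = n + 1/(n + ((2*n)*((6 + n)*(-5 + n)))*(-½)) = n + 1/(n + ((2*n)*((-5 + n)*(6 + n)))*(-½)) = n + 1/(n + (2*n*(-5 + n)*(6 + n))*(-½)) = n + 1/(n - n*(-5 + n)*(6 + n)))
v(12)*(-99) = ((-1 + 12³ + 12⁴ - 31*12²)/(12*(-31 + 12 + 12²)))*(-99) = ((-1 + 1728 + 20736 - 31*144)/(12*(-31 + 12 + 144)))*(-99) = ((1/12)*(-1 + 1728 + 20736 - 4464)/125)*(-99) = ((1/12)*(1/125)*17999)*(-99) = (17999/1500)*(-99) = -593967/500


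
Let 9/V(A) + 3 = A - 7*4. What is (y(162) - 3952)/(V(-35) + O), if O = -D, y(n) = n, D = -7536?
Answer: -83380/165789 ≈ -0.50293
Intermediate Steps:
V(A) = 9/(-31 + A) (V(A) = 9/(-3 + (A - 7*4)) = 9/(-3 + (A - 28)) = 9/(-3 + (-28 + A)) = 9/(-31 + A))
O = 7536 (O = -1*(-7536) = 7536)
(y(162) - 3952)/(V(-35) + O) = (162 - 3952)/(9/(-31 - 35) + 7536) = -3790/(9/(-66) + 7536) = -3790/(9*(-1/66) + 7536) = -3790/(-3/22 + 7536) = -3790/165789/22 = -3790*22/165789 = -83380/165789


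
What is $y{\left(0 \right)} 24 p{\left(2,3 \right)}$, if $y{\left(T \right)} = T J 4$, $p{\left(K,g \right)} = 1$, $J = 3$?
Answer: $0$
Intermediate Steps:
$y{\left(T \right)} = 12 T$ ($y{\left(T \right)} = T 3 \cdot 4 = 3 T 4 = 12 T$)
$y{\left(0 \right)} 24 p{\left(2,3 \right)} = 12 \cdot 0 \cdot 24 \cdot 1 = 0 \cdot 24 \cdot 1 = 0 \cdot 1 = 0$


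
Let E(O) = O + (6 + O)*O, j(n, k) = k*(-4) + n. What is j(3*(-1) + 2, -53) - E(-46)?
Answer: -1583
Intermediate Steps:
j(n, k) = n - 4*k (j(n, k) = -4*k + n = n - 4*k)
E(O) = O + O*(6 + O)
j(3*(-1) + 2, -53) - E(-46) = ((3*(-1) + 2) - 4*(-53)) - (-46)*(7 - 46) = ((-3 + 2) + 212) - (-46)*(-39) = (-1 + 212) - 1*1794 = 211 - 1794 = -1583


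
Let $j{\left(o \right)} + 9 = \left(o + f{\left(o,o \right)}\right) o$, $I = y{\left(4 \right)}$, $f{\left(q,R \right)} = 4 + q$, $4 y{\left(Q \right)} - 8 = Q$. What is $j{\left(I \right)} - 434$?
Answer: $-413$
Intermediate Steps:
$y{\left(Q \right)} = 2 + \frac{Q}{4}$
$I = 3$ ($I = 2 + \frac{1}{4} \cdot 4 = 2 + 1 = 3$)
$j{\left(o \right)} = -9 + o \left(4 + 2 o\right)$ ($j{\left(o \right)} = -9 + \left(o + \left(4 + o\right)\right) o = -9 + \left(4 + 2 o\right) o = -9 + o \left(4 + 2 o\right)$)
$j{\left(I \right)} - 434 = \left(-9 + 3^{2} + 3 \left(4 + 3\right)\right) - 434 = \left(-9 + 9 + 3 \cdot 7\right) - 434 = \left(-9 + 9 + 21\right) - 434 = 21 - 434 = -413$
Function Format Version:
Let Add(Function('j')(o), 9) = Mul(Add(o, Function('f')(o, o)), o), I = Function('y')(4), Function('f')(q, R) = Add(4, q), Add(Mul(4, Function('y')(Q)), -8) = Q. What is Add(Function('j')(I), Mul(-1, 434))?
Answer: -413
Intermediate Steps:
Function('y')(Q) = Add(2, Mul(Rational(1, 4), Q))
I = 3 (I = Add(2, Mul(Rational(1, 4), 4)) = Add(2, 1) = 3)
Function('j')(o) = Add(-9, Mul(o, Add(4, Mul(2, o)))) (Function('j')(o) = Add(-9, Mul(Add(o, Add(4, o)), o)) = Add(-9, Mul(Add(4, Mul(2, o)), o)) = Add(-9, Mul(o, Add(4, Mul(2, o)))))
Add(Function('j')(I), Mul(-1, 434)) = Add(Add(-9, Pow(3, 2), Mul(3, Add(4, 3))), Mul(-1, 434)) = Add(Add(-9, 9, Mul(3, 7)), -434) = Add(Add(-9, 9, 21), -434) = Add(21, -434) = -413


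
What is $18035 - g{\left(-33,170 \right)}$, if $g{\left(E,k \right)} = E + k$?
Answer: $17898$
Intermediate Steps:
$18035 - g{\left(-33,170 \right)} = 18035 - \left(-33 + 170\right) = 18035 - 137 = 17898$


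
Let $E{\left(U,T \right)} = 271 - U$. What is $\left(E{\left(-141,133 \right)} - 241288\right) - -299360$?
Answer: $58484$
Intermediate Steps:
$\left(E{\left(-141,133 \right)} - 241288\right) - -299360 = \left(\left(271 - -141\right) - 241288\right) - -299360 = \left(\left(271 + 141\right) - 241288\right) + 299360 = \left(412 - 241288\right) + 299360 = -240876 + 299360 = 58484$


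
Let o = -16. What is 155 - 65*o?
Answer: 1195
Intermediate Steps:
155 - 65*o = 155 - 65*(-16) = 155 + 1040 = 1195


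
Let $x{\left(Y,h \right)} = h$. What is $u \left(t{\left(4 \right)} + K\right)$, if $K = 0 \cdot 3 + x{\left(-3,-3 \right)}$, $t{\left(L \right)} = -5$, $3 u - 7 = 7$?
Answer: $- \frac{112}{3} \approx -37.333$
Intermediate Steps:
$u = \frac{14}{3}$ ($u = \frac{7}{3} + \frac{1}{3} \cdot 7 = \frac{7}{3} + \frac{7}{3} = \frac{14}{3} \approx 4.6667$)
$K = -3$ ($K = 0 \cdot 3 - 3 = 0 - 3 = -3$)
$u \left(t{\left(4 \right)} + K\right) = \frac{14 \left(-5 - 3\right)}{3} = \frac{14}{3} \left(-8\right) = - \frac{112}{3}$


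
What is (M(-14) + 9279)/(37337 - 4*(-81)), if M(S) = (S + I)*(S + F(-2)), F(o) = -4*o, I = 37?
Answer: 9141/37661 ≈ 0.24272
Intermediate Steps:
M(S) = (8 + S)*(37 + S) (M(S) = (S + 37)*(S - 4*(-2)) = (37 + S)*(S + 8) = (37 + S)*(8 + S) = (8 + S)*(37 + S))
(M(-14) + 9279)/(37337 - 4*(-81)) = ((296 + (-14)² + 45*(-14)) + 9279)/(37337 - 4*(-81)) = ((296 + 196 - 630) + 9279)/(37337 + 324) = (-138 + 9279)/37661 = 9141*(1/37661) = 9141/37661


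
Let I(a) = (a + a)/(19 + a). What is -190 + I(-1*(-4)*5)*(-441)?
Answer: -8350/13 ≈ -642.31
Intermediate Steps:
I(a) = 2*a/(19 + a) (I(a) = (2*a)/(19 + a) = 2*a/(19 + a))
-190 + I(-1*(-4)*5)*(-441) = -190 + (2*(-1*(-4)*5)/(19 - 1*(-4)*5))*(-441) = -190 + (2*(4*5)/(19 + 4*5))*(-441) = -190 + (2*20/(19 + 20))*(-441) = -190 + (2*20/39)*(-441) = -190 + (2*20*(1/39))*(-441) = -190 + (40/39)*(-441) = -190 - 5880/13 = -8350/13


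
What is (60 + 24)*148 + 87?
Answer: 12519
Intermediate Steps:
(60 + 24)*148 + 87 = 84*148 + 87 = 12432 + 87 = 12519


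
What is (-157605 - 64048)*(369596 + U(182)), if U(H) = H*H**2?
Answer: -1418172245092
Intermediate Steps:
U(H) = H**3
(-157605 - 64048)*(369596 + U(182)) = (-157605 - 64048)*(369596 + 182**3) = -221653*(369596 + 6028568) = -221653*6398164 = -1418172245092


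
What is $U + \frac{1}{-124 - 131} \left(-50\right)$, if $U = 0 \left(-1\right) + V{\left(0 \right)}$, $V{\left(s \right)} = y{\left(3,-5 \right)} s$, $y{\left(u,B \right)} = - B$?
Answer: $\frac{10}{51} \approx 0.19608$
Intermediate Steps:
$V{\left(s \right)} = 5 s$ ($V{\left(s \right)} = \left(-1\right) \left(-5\right) s = 5 s$)
$U = 0$ ($U = 0 \left(-1\right) + 5 \cdot 0 = 0 + 0 = 0$)
$U + \frac{1}{-124 - 131} \left(-50\right) = 0 + \frac{1}{-124 - 131} \left(-50\right) = 0 + \frac{1}{-255} \left(-50\right) = 0 - - \frac{10}{51} = 0 + \frac{10}{51} = \frac{10}{51}$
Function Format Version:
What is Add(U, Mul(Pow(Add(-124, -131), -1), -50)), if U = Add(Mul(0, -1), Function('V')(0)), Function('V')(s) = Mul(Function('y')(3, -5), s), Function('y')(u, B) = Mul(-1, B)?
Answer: Rational(10, 51) ≈ 0.19608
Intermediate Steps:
Function('V')(s) = Mul(5, s) (Function('V')(s) = Mul(Mul(-1, -5), s) = Mul(5, s))
U = 0 (U = Add(Mul(0, -1), Mul(5, 0)) = Add(0, 0) = 0)
Add(U, Mul(Pow(Add(-124, -131), -1), -50)) = Add(0, Mul(Pow(Add(-124, -131), -1), -50)) = Add(0, Mul(Pow(-255, -1), -50)) = Add(0, Mul(Rational(-1, 255), -50)) = Add(0, Rational(10, 51)) = Rational(10, 51)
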